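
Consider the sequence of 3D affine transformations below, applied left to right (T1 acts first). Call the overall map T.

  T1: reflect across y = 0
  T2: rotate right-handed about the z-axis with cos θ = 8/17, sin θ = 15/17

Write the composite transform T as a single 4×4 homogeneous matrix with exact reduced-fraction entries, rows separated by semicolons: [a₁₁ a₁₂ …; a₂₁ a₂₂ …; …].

T = [8/17 15/17 0 0; 15/17 -8/17 0 0; 0 0 1 0; 0 0 0 1]

T1 = [1 0 0 0; 0 -1 0 0; 0 0 1 0; 0 0 0 1]
T2·T1 = [8/17 15/17 0 0; 15/17 -8/17 0 0; 0 0 1 0; 0 0 0 1]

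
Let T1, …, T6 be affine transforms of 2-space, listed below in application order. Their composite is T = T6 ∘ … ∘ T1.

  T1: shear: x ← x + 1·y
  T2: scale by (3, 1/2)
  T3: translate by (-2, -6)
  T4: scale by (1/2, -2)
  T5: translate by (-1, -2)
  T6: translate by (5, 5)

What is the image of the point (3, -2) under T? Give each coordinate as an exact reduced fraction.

T(p) = (9/2, 17)

T1 shear: x ← x + 1·y: (3, -2) → (1, -2)
T2 scale by (3, 1/2): (1, -2) → (3, -1)
T3 translate by (-2, -6): (3, -1) → (1, -7)
T4 scale by (1/2, -2): (1, -7) → (1/2, 14)
T5 translate by (-1, -2): (1/2, 14) → (-1/2, 12)
T6 translate by (5, 5): (-1/2, 12) → (9/2, 17)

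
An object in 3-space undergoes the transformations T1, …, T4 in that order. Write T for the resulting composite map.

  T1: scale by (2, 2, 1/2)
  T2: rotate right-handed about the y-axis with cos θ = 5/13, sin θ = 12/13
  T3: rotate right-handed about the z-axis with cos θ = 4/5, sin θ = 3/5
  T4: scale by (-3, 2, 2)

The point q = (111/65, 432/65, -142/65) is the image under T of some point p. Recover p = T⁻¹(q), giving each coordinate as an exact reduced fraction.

T1 = [2 0 0 0; 0 2 0 0; 0 0 1/2 0; 0 0 0 1]
T2·T1 = [10/13 0 6/13 0; 0 2 0 0; -24/13 0 5/26 0; 0 0 0 1]
T3·…·T1 = [8/13 -6/5 24/65 0; 6/13 8/5 18/65 0; -24/13 0 5/26 0; 0 0 0 1]
T4·…·T1 = [-24/13 18/5 -72/65 0; 12/13 16/5 36/65 0; -48/13 0 5/13 0; 0 0 0 1]
det M = -24; M⁻¹ = [-2/39 3/52 -3/13 0; 1/10 1/5 0 0; -32/65 36/65 5/13 0; 0 0 0 1]
M⁻¹ · (111/65, 432/65, -142/65)ᵀ = (4/5, 3/2, 2)ᵀ

p = (4/5, 3/2, 2)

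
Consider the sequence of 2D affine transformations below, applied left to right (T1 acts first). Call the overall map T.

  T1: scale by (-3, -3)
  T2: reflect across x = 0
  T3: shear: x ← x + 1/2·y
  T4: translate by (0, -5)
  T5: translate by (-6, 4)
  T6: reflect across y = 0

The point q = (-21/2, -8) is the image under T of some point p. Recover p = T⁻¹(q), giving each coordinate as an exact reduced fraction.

p = (-3, -3)

T1 = [-3 0 0; 0 -3 0; 0 0 1]
T2·T1 = [3 0 0; 0 -3 0; 0 0 1]
T3·…·T1 = [3 -3/2 0; 0 -3 0; 0 0 1]
T4·…·T1 = [3 -3/2 0; 0 -3 -5; 0 0 1]
T5·…·T1 = [3 -3/2 -6; 0 -3 -1; 0 0 1]
T6·…·T1 = [3 -3/2 -6; 0 3 1; 0 0 1]
det M = 9; M⁻¹ = [1/3 1/6 11/6; 0 1/3 -1/3; 0 0 1]
M⁻¹ · (-21/2, -8)ᵀ = (-3, -3)ᵀ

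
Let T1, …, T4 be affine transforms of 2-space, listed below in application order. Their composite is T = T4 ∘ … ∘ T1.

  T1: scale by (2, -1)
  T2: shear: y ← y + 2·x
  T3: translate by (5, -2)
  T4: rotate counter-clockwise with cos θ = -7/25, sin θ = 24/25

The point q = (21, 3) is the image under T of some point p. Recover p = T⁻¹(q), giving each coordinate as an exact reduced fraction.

T1 = [2 0 0; 0 -1 0; 0 0 1]
T2·T1 = [2 0 0; 4 -1 0; 0 0 1]
T3·…·T1 = [2 0 5; 4 -1 -2; 0 0 1]
T4·…·T1 = [-22/5 24/25 13/25; 4/5 7/25 134/25; 0 0 1]
det M = -2; M⁻¹ = [-7/50 12/25 -5/2; 2/5 11/5 -12; 0 0 1]
M⁻¹ · (21, 3)ᵀ = (-4, 3)ᵀ

p = (-4, 3)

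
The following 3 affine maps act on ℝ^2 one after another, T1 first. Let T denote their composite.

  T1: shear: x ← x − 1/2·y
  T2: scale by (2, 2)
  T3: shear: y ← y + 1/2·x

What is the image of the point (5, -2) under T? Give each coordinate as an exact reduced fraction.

T(p) = (12, 2)

T1 shear: x ← x − 1/2·y: (5, -2) → (6, -2)
T2 scale by (2, 2): (6, -2) → (12, -4)
T3 shear: y ← y + 1/2·x: (12, -4) → (12, 2)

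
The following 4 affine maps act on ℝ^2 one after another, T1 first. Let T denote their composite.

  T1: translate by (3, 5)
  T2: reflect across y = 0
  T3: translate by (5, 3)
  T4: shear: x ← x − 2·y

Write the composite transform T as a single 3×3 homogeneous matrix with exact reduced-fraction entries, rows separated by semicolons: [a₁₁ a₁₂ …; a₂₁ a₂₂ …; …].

T1 = [1 0 3; 0 1 5; 0 0 1]
T2·T1 = [1 0 3; 0 -1 -5; 0 0 1]
T3·…·T1 = [1 0 8; 0 -1 -2; 0 0 1]
T4·…·T1 = [1 2 12; 0 -1 -2; 0 0 1]

T = [1 2 12; 0 -1 -2; 0 0 1]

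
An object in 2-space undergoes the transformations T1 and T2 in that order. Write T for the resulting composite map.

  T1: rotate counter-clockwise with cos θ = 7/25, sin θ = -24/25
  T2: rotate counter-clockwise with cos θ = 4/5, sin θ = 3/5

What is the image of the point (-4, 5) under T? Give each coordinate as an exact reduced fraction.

T1 rotate counter-clockwise with cos θ = 7/25, sin θ = -24/25: (-4, 5) → (92/25, 131/25)
T2 rotate counter-clockwise with cos θ = 4/5, sin θ = 3/5: (92/25, 131/25) → (-1/5, 32/5)

T(p) = (-1/5, 32/5)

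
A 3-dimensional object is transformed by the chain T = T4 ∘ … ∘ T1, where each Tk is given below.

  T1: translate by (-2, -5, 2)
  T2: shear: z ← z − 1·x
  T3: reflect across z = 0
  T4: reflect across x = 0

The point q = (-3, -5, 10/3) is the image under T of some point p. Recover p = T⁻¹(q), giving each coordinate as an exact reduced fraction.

T1 = [1 0 0 -2; 0 1 0 -5; 0 0 1 2; 0 0 0 1]
T2·T1 = [1 0 0 -2; 0 1 0 -5; -1 0 1 4; 0 0 0 1]
T3·…·T1 = [1 0 0 -2; 0 1 0 -5; 1 0 -1 -4; 0 0 0 1]
T4·…·T1 = [-1 0 0 2; 0 1 0 -5; 1 0 -1 -4; 0 0 0 1]
det M = 1; M⁻¹ = [-1 0 0 2; 0 1 0 5; -1 0 -1 -2; 0 0 0 1]
M⁻¹ · (-3, -5, 10/3)ᵀ = (5, 0, -7/3)ᵀ

p = (5, 0, -7/3)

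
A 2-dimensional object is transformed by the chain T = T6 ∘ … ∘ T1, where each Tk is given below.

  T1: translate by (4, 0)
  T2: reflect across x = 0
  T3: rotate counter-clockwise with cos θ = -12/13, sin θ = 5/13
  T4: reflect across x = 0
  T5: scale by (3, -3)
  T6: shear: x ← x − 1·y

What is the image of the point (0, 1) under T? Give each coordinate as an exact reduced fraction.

T1 translate by (4, 0): (0, 1) → (4, 1)
T2 reflect across x = 0: (4, 1) → (-4, 1)
T3 rotate counter-clockwise with cos θ = -12/13, sin θ = 5/13: (-4, 1) → (43/13, -32/13)
T4 reflect across x = 0: (43/13, -32/13) → (-43/13, -32/13)
T5 scale by (3, -3): (-43/13, -32/13) → (-129/13, 96/13)
T6 shear: x ← x − 1·y: (-129/13, 96/13) → (-225/13, 96/13)

T(p) = (-225/13, 96/13)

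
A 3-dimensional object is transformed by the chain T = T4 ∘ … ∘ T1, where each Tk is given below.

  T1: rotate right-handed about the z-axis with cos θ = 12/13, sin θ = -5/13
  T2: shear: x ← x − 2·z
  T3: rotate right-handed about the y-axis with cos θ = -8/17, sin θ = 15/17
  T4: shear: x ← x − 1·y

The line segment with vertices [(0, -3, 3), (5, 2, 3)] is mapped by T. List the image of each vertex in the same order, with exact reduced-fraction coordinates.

image vertices: (1941/221, -36/13, 1083/221), (666/221, -1/13, -192/221)

T1 rotate right-handed about the z-axis with cos θ = 12/13, sin θ = -5/13: (0, -3, 3) → (-15/13, -36/13, 3); (5, 2, 3) → (70/13, -1/13, 3)
T2 shear: x ← x − 2·z: (-15/13, -36/13, 3) → (-93/13, -36/13, 3); (70/13, -1/13, 3) → (-8/13, -1/13, 3)
T3 rotate right-handed about the y-axis with cos θ = -8/17, sin θ = 15/17: (-93/13, -36/13, 3) → (1329/221, -36/13, 1083/221); (-8/13, -1/13, 3) → (649/221, -1/13, -192/221)
T4 shear: x ← x − 1·y: (1329/221, -36/13, 1083/221) → (1941/221, -36/13, 1083/221); (649/221, -1/13, -192/221) → (666/221, -1/13, -192/221)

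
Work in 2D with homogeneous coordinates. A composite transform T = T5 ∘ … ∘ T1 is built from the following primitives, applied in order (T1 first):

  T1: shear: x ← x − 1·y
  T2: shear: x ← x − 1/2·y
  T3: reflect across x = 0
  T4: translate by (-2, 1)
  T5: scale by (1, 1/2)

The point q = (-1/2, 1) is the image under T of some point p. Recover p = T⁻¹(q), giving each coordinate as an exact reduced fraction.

p = (0, 1)

T1 = [1 -1 0; 0 1 0; 0 0 1]
T2·T1 = [1 -3/2 0; 0 1 0; 0 0 1]
T3·…·T1 = [-1 3/2 0; 0 1 0; 0 0 1]
T4·…·T1 = [-1 3/2 -2; 0 1 1; 0 0 1]
T5·…·T1 = [-1 3/2 -2; 0 1/2 1/2; 0 0 1]
det M = -1/2; M⁻¹ = [-1 3 -7/2; 0 2 -1; 0 0 1]
M⁻¹ · (-1/2, 1)ᵀ = (0, 1)ᵀ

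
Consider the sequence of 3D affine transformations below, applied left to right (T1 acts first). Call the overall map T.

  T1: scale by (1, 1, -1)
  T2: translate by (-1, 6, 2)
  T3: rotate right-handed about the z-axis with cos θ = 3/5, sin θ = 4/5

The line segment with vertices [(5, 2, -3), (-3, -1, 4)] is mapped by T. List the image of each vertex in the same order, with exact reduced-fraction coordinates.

image vertices: (-4, 8, 5), (-32/5, -1/5, -2)

T1 scale by (1, 1, -1): (5, 2, -3) → (5, 2, 3); (-3, -1, 4) → (-3, -1, -4)
T2 translate by (-1, 6, 2): (5, 2, 3) → (4, 8, 5); (-3, -1, -4) → (-4, 5, -2)
T3 rotate right-handed about the z-axis with cos θ = 3/5, sin θ = 4/5: (4, 8, 5) → (-4, 8, 5); (-4, 5, -2) → (-32/5, -1/5, -2)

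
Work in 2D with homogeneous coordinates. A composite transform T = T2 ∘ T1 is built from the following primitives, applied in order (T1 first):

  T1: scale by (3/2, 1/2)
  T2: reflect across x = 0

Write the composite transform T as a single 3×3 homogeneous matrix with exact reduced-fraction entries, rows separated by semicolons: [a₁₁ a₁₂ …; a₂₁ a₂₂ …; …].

T = [-3/2 0 0; 0 1/2 0; 0 0 1]

T1 = [3/2 0 0; 0 1/2 0; 0 0 1]
T2·T1 = [-3/2 0 0; 0 1/2 0; 0 0 1]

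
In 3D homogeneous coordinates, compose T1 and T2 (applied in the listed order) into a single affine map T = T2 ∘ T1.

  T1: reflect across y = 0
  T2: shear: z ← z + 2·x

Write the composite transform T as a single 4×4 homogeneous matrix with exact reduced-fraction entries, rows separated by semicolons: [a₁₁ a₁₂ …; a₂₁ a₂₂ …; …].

T1 = [1 0 0 0; 0 -1 0 0; 0 0 1 0; 0 0 0 1]
T2·T1 = [1 0 0 0; 0 -1 0 0; 2 0 1 0; 0 0 0 1]

T = [1 0 0 0; 0 -1 0 0; 2 0 1 0; 0 0 0 1]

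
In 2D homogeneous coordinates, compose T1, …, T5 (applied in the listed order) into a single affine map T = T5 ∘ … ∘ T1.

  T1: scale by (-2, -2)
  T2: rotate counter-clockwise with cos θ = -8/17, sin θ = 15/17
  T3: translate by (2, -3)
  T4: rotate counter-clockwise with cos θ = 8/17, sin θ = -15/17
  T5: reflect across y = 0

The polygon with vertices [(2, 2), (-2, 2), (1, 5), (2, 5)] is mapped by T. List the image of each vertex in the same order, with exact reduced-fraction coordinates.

T1 scale by (-2, -2): (2, 2) → (-4, -4); (-2, 2) → (4, -4); (1, 5) → (-2, -10); (2, 5) → (-4, -10)
T2 rotate counter-clockwise with cos θ = -8/17, sin θ = 15/17: (-4, -4) → (92/17, -28/17); (4, -4) → (28/17, 92/17); (-2, -10) → (166/17, 50/17); (-4, -10) → (182/17, 20/17)
T3 translate by (2, -3): (92/17, -28/17) → (126/17, -79/17); (28/17, 92/17) → (62/17, 41/17); (166/17, 50/17) → (200/17, -1/17); (182/17, 20/17) → (216/17, -31/17)
T4 rotate counter-clockwise with cos θ = 8/17, sin θ = -15/17: (126/17, -79/17) → (-177/289, -2522/289); (62/17, 41/17) → (1111/289, -602/289); (200/17, -1/17) → (1585/289, -3008/289); (216/17, -31/17) → (1263/289, -3488/289)
T5 reflect across y = 0: (-177/289, -2522/289) → (-177/289, 2522/289); (1111/289, -602/289) → (1111/289, 602/289); (1585/289, -3008/289) → (1585/289, 3008/289); (1263/289, -3488/289) → (1263/289, 3488/289)

image vertices: (-177/289, 2522/289), (1111/289, 602/289), (1585/289, 3008/289), (1263/289, 3488/289)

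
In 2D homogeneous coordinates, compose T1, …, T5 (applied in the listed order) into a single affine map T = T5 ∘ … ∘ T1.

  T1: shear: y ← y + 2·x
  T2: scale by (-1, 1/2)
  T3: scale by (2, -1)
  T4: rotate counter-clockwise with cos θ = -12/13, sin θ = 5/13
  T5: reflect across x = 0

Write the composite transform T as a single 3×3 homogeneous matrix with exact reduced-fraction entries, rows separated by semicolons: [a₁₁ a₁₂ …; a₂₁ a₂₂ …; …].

T = [-29/13 -5/26 0; 2/13 6/13 0; 0 0 1]

T1 = [1 0 0; 2 1 0; 0 0 1]
T2·T1 = [-1 0 0; 1 1/2 0; 0 0 1]
T3·…·T1 = [-2 0 0; -1 -1/2 0; 0 0 1]
T4·…·T1 = [29/13 5/26 0; 2/13 6/13 0; 0 0 1]
T5·…·T1 = [-29/13 -5/26 0; 2/13 6/13 0; 0 0 1]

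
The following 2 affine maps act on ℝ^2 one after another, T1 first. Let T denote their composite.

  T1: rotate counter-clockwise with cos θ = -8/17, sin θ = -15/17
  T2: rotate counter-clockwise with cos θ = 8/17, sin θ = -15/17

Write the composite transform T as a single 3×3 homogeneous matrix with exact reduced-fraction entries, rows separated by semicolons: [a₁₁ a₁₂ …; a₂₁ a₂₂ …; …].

T = [-1 0 0; 0 -1 0; 0 0 1]

T1 = [-8/17 15/17 0; -15/17 -8/17 0; 0 0 1]
T2·T1 = [-1 0 0; 0 -1 0; 0 0 1]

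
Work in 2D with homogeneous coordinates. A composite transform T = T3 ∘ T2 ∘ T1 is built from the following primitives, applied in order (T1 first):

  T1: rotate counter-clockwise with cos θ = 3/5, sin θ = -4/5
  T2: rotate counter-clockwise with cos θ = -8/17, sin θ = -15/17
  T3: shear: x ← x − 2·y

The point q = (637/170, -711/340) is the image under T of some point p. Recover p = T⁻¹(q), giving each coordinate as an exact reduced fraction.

T1 = [3/5 4/5 0; -4/5 3/5 0; 0 0 1]
T2·T1 = [-84/85 13/85 0; -13/85 -84/85 0; 0 0 1]
T3·…·T1 = [-58/85 181/85 0; -13/85 -84/85 0; 0 0 1]
det M = 1; M⁻¹ = [-84/85 -181/85 0; 13/85 -58/85 0; 0 0 1]
M⁻¹ · (637/170, -711/340)ᵀ = (3/4, 2)ᵀ

p = (3/4, 2)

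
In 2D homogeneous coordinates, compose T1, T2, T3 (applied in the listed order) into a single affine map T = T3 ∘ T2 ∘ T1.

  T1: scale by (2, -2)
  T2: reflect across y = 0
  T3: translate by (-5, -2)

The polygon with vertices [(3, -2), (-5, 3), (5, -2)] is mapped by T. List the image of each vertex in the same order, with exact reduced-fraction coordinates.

T1 scale by (2, -2): (3, -2) → (6, 4); (-5, 3) → (-10, -6); (5, -2) → (10, 4)
T2 reflect across y = 0: (6, 4) → (6, -4); (-10, -6) → (-10, 6); (10, 4) → (10, -4)
T3 translate by (-5, -2): (6, -4) → (1, -6); (-10, 6) → (-15, 4); (10, -4) → (5, -6)

image vertices: (1, -6), (-15, 4), (5, -6)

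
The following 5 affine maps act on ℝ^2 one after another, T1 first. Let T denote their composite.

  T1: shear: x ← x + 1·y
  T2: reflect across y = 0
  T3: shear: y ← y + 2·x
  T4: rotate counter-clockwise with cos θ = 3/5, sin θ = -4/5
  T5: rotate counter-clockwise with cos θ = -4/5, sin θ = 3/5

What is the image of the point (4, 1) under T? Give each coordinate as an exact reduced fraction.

T1 shear: x ← x + 1·y: (4, 1) → (5, 1)
T2 reflect across y = 0: (5, 1) → (5, -1)
T3 shear: y ← y + 2·x: (5, -1) → (5, 9)
T4 rotate counter-clockwise with cos θ = 3/5, sin θ = -4/5: (5, 9) → (51/5, 7/5)
T5 rotate counter-clockwise with cos θ = -4/5, sin θ = 3/5: (51/5, 7/5) → (-9, 5)

T(p) = (-9, 5)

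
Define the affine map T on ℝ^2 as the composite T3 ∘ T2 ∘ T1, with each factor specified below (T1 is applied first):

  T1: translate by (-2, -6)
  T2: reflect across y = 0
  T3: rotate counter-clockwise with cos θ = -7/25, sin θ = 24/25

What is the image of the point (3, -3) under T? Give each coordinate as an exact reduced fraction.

T1 translate by (-2, -6): (3, -3) → (1, -9)
T2 reflect across y = 0: (1, -9) → (1, 9)
T3 rotate counter-clockwise with cos θ = -7/25, sin θ = 24/25: (1, 9) → (-223/25, -39/25)

T(p) = (-223/25, -39/25)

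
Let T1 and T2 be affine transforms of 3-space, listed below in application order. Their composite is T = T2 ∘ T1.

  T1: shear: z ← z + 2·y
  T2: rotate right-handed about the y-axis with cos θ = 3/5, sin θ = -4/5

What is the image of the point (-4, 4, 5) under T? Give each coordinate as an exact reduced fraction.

T1 shear: z ← z + 2·y: (-4, 4, 5) → (-4, 4, 13)
T2 rotate right-handed about the y-axis with cos θ = 3/5, sin θ = -4/5: (-4, 4, 13) → (-64/5, 4, 23/5)

T(p) = (-64/5, 4, 23/5)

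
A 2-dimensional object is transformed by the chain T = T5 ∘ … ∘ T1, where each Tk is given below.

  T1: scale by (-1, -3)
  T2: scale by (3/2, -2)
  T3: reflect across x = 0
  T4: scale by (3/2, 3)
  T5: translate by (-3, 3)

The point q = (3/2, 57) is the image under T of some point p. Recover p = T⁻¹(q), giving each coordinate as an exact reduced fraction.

p = (2, 3)

T1 = [-1 0 0; 0 -3 0; 0 0 1]
T2·T1 = [-3/2 0 0; 0 6 0; 0 0 1]
T3·…·T1 = [3/2 0 0; 0 6 0; 0 0 1]
T4·…·T1 = [9/4 0 0; 0 18 0; 0 0 1]
T5·…·T1 = [9/4 0 -3; 0 18 3; 0 0 1]
det M = 81/2; M⁻¹ = [4/9 0 4/3; 0 1/18 -1/6; 0 0 1]
M⁻¹ · (3/2, 57)ᵀ = (2, 3)ᵀ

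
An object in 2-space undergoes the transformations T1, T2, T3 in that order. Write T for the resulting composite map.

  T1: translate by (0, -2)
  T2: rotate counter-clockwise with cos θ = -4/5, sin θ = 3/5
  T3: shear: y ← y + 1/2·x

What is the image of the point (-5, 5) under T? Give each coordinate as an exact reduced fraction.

T1 translate by (0, -2): (-5, 5) → (-5, 3)
T2 rotate counter-clockwise with cos θ = -4/5, sin θ = 3/5: (-5, 3) → (11/5, -27/5)
T3 shear: y ← y + 1/2·x: (11/5, -27/5) → (11/5, -43/10)

T(p) = (11/5, -43/10)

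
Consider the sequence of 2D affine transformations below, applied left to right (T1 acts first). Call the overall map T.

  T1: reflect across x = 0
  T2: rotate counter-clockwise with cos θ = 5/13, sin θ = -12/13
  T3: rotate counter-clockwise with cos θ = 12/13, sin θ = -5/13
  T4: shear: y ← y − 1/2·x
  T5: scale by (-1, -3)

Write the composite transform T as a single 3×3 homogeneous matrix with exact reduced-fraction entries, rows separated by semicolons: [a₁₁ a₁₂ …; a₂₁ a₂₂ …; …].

T1 = [-1 0 0; 0 1 0; 0 0 1]
T2·T1 = [-5/13 12/13 0; 12/13 5/13 0; 0 0 1]
T3·…·T1 = [0 1 0; 1 0 0; 0 0 1]
T4·…·T1 = [0 1 0; 1 -1/2 0; 0 0 1]
T5·…·T1 = [0 -1 0; -3 3/2 0; 0 0 1]

T = [0 -1 0; -3 3/2 0; 0 0 1]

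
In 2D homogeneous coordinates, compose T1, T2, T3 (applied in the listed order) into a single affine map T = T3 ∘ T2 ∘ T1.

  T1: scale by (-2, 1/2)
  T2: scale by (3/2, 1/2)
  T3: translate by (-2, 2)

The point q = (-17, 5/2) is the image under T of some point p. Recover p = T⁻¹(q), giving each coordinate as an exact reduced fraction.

T1 = [-2 0 0; 0 1/2 0; 0 0 1]
T2·T1 = [-3 0 0; 0 1/4 0; 0 0 1]
T3·…·T1 = [-3 0 -2; 0 1/4 2; 0 0 1]
det M = -3/4; M⁻¹ = [-1/3 0 -2/3; 0 4 -8; 0 0 1]
M⁻¹ · (-17, 5/2)ᵀ = (5, 2)ᵀ

p = (5, 2)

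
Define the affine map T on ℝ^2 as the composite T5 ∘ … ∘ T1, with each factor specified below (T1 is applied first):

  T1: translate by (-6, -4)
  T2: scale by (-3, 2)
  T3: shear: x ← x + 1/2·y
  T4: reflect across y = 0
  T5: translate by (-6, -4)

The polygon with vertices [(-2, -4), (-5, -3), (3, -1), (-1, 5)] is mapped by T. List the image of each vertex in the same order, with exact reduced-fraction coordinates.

T1 translate by (-6, -4): (-2, -4) → (-8, -8); (-5, -3) → (-11, -7); (3, -1) → (-3, -5); (-1, 5) → (-7, 1)
T2 scale by (-3, 2): (-8, -8) → (24, -16); (-11, -7) → (33, -14); (-3, -5) → (9, -10); (-7, 1) → (21, 2)
T3 shear: x ← x + 1/2·y: (24, -16) → (16, -16); (33, -14) → (26, -14); (9, -10) → (4, -10); (21, 2) → (22, 2)
T4 reflect across y = 0: (16, -16) → (16, 16); (26, -14) → (26, 14); (4, -10) → (4, 10); (22, 2) → (22, -2)
T5 translate by (-6, -4): (16, 16) → (10, 12); (26, 14) → (20, 10); (4, 10) → (-2, 6); (22, -2) → (16, -6)

image vertices: (10, 12), (20, 10), (-2, 6), (16, -6)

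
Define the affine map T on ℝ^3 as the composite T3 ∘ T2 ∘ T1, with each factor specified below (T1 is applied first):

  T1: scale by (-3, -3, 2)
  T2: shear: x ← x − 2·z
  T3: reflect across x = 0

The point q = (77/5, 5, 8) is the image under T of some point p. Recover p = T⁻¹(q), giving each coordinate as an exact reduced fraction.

p = (-1/5, -5/3, 4)

T1 = [-3 0 0 0; 0 -3 0 0; 0 0 2 0; 0 0 0 1]
T2·T1 = [-3 0 -4 0; 0 -3 0 0; 0 0 2 0; 0 0 0 1]
T3·…·T1 = [3 0 4 0; 0 -3 0 0; 0 0 2 0; 0 0 0 1]
det M = -18; M⁻¹ = [1/3 0 -2/3 0; 0 -1/3 0 0; 0 0 1/2 0; 0 0 0 1]
M⁻¹ · (77/5, 5, 8)ᵀ = (-1/5, -5/3, 4)ᵀ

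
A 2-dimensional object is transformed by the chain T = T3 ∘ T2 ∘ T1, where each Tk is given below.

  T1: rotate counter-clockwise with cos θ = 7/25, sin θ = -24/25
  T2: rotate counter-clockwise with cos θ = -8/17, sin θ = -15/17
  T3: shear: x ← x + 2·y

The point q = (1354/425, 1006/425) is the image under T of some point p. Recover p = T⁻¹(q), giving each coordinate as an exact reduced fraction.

p = (2, -2)

T1 = [7/25 24/25 0; -24/25 7/25 0; 0 0 1]
T2·T1 = [-416/425 -87/425 0; 87/425 -416/425 0; 0 0 1]
T3·…·T1 = [-242/425 -919/425 0; 87/425 -416/425 0; 0 0 1]
det M = 1; M⁻¹ = [-416/425 919/425 0; -87/425 -242/425 0; 0 0 1]
M⁻¹ · (1354/425, 1006/425)ᵀ = (2, -2)ᵀ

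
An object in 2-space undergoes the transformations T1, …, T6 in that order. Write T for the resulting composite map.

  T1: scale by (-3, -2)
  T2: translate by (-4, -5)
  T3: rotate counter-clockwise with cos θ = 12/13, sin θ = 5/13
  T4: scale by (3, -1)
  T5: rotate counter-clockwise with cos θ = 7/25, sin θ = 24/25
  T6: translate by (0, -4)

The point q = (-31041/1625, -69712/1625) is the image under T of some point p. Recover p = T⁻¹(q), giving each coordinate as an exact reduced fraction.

T1 = [-3 0 0; 0 -2 0; 0 0 1]
T2·T1 = [-3 0 -4; 0 -2 -5; 0 0 1]
T3·…·T1 = [-36/13 10/13 -23/13; -15/13 -24/13 -80/13; 0 0 1]
T4·…·T1 = [-108/13 30/13 -69/13; 15/13 24/13 80/13; 0 0 1]
T5·…·T1 = [-1116/325 -366/325 -2403/325; -2487/325 888/325 -1096/325; 0 0 1]
T6·…·T1 = [-1116/325 -366/325 -2403/325; -2487/325 888/325 -2396/325; 0 0 1]
det M = -18; M⁻¹ = [-148/975 -61/975 -1544/975; -829/1950 62/325 -1129/650; 0 0 1]
M⁻¹ · (-31041/1625, -69712/1625)ᵀ = (4, -9/5)ᵀ

p = (4, -9/5)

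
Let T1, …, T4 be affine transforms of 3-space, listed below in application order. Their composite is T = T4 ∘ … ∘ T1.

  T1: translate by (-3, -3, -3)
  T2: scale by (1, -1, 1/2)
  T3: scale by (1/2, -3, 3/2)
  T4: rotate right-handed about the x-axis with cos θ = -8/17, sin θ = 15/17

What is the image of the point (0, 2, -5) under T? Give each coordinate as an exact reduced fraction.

T(p) = (-3/2, 114/17, 3/17)

T1 translate by (-3, -3, -3): (0, 2, -5) → (-3, -1, -8)
T2 scale by (1, -1, 1/2): (-3, -1, -8) → (-3, 1, -4)
T3 scale by (1/2, -3, 3/2): (-3, 1, -4) → (-3/2, -3, -6)
T4 rotate right-handed about the x-axis with cos θ = -8/17, sin θ = 15/17: (-3/2, -3, -6) → (-3/2, 114/17, 3/17)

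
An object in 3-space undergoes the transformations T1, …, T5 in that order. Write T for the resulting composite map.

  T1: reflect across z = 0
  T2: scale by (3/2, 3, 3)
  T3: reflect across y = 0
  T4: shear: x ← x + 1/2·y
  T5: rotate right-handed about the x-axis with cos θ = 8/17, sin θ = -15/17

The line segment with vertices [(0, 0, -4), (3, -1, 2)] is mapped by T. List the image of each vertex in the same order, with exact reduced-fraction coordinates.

image vertices: (0, 180/17, 96/17), (6, -66/17, -93/17)

T1 reflect across z = 0: (0, 0, -4) → (0, 0, 4); (3, -1, 2) → (3, -1, -2)
T2 scale by (3/2, 3, 3): (0, 0, 4) → (0, 0, 12); (3, -1, -2) → (9/2, -3, -6)
T3 reflect across y = 0: (0, 0, 12) → (0, 0, 12); (9/2, -3, -6) → (9/2, 3, -6)
T4 shear: x ← x + 1/2·y: (0, 0, 12) → (0, 0, 12); (9/2, 3, -6) → (6, 3, -6)
T5 rotate right-handed about the x-axis with cos θ = 8/17, sin θ = -15/17: (0, 0, 12) → (0, 180/17, 96/17); (6, 3, -6) → (6, -66/17, -93/17)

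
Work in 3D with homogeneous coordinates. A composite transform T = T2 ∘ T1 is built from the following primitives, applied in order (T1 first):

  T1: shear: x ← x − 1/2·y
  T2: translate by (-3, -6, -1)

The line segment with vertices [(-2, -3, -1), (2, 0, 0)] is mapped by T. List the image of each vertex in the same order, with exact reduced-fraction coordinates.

image vertices: (-7/2, -9, -2), (-1, -6, -1)

T1 shear: x ← x − 1/2·y: (-2, -3, -1) → (-1/2, -3, -1); (2, 0, 0) → (2, 0, 0)
T2 translate by (-3, -6, -1): (-1/2, -3, -1) → (-7/2, -9, -2); (2, 0, 0) → (-1, -6, -1)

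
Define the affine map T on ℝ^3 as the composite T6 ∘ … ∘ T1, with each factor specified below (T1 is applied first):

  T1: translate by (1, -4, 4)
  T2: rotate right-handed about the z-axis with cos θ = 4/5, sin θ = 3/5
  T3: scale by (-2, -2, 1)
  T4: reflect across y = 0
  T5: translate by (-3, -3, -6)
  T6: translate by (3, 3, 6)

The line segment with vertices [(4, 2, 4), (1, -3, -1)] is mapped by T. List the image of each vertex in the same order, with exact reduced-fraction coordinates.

T1 translate by (1, -4, 4): (4, 2, 4) → (5, -2, 8); (1, -3, -1) → (2, -7, 3)
T2 rotate right-handed about the z-axis with cos θ = 4/5, sin θ = 3/5: (5, -2, 8) → (26/5, 7/5, 8); (2, -7, 3) → (29/5, -22/5, 3)
T3 scale by (-2, -2, 1): (26/5, 7/5, 8) → (-52/5, -14/5, 8); (29/5, -22/5, 3) → (-58/5, 44/5, 3)
T4 reflect across y = 0: (-52/5, -14/5, 8) → (-52/5, 14/5, 8); (-58/5, 44/5, 3) → (-58/5, -44/5, 3)
T5 translate by (-3, -3, -6): (-52/5, 14/5, 8) → (-67/5, -1/5, 2); (-58/5, -44/5, 3) → (-73/5, -59/5, -3)
T6 translate by (3, 3, 6): (-67/5, -1/5, 2) → (-52/5, 14/5, 8); (-73/5, -59/5, -3) → (-58/5, -44/5, 3)

image vertices: (-52/5, 14/5, 8), (-58/5, -44/5, 3)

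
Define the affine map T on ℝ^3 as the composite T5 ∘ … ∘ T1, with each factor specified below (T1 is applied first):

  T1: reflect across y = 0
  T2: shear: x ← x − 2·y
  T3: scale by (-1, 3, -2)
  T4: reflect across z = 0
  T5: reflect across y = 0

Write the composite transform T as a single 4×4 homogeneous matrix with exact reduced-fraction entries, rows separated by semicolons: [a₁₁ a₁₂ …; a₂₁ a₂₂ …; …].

T = [-1 -2 0 0; 0 3 0 0; 0 0 2 0; 0 0 0 1]

T1 = [1 0 0 0; 0 -1 0 0; 0 0 1 0; 0 0 0 1]
T2·T1 = [1 2 0 0; 0 -1 0 0; 0 0 1 0; 0 0 0 1]
T3·…·T1 = [-1 -2 0 0; 0 -3 0 0; 0 0 -2 0; 0 0 0 1]
T4·…·T1 = [-1 -2 0 0; 0 -3 0 0; 0 0 2 0; 0 0 0 1]
T5·…·T1 = [-1 -2 0 0; 0 3 0 0; 0 0 2 0; 0 0 0 1]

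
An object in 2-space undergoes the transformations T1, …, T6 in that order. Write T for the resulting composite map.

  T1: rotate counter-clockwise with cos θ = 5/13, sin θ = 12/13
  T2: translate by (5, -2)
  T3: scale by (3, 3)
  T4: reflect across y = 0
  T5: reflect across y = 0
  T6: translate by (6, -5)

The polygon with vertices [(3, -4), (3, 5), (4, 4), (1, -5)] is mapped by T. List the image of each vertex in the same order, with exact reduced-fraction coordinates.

image vertices: (462/13, -95/13), (138/13, 40/13), (189/13, 61/13), (36, -14)

T1 rotate counter-clockwise with cos θ = 5/13, sin θ = 12/13: (3, -4) → (63/13, 16/13); (3, 5) → (-45/13, 61/13); (4, 4) → (-28/13, 68/13); (1, -5) → (5, -1)
T2 translate by (5, -2): (63/13, 16/13) → (128/13, -10/13); (-45/13, 61/13) → (20/13, 35/13); (-28/13, 68/13) → (37/13, 42/13); (5, -1) → (10, -3)
T3 scale by (3, 3): (128/13, -10/13) → (384/13, -30/13); (20/13, 35/13) → (60/13, 105/13); (37/13, 42/13) → (111/13, 126/13); (10, -3) → (30, -9)
T4 reflect across y = 0: (384/13, -30/13) → (384/13, 30/13); (60/13, 105/13) → (60/13, -105/13); (111/13, 126/13) → (111/13, -126/13); (30, -9) → (30, 9)
T5 reflect across y = 0: (384/13, 30/13) → (384/13, -30/13); (60/13, -105/13) → (60/13, 105/13); (111/13, -126/13) → (111/13, 126/13); (30, 9) → (30, -9)
T6 translate by (6, -5): (384/13, -30/13) → (462/13, -95/13); (60/13, 105/13) → (138/13, 40/13); (111/13, 126/13) → (189/13, 61/13); (30, -9) → (36, -14)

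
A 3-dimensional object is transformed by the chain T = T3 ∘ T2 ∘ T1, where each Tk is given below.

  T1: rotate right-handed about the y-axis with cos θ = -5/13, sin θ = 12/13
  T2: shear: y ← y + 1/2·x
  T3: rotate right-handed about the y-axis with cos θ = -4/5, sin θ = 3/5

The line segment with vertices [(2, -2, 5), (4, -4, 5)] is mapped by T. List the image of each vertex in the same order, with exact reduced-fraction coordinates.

image vertices: (-347/65, -1/13, 46/65), (-379/65, -32/13, 172/65)

T1 rotate right-handed about the y-axis with cos θ = -5/13, sin θ = 12/13: (2, -2, 5) → (50/13, -2, -49/13); (4, -4, 5) → (40/13, -4, -73/13)
T2 shear: y ← y + 1/2·x: (50/13, -2, -49/13) → (50/13, -1/13, -49/13); (40/13, -4, -73/13) → (40/13, -32/13, -73/13)
T3 rotate right-handed about the y-axis with cos θ = -4/5, sin θ = 3/5: (50/13, -1/13, -49/13) → (-347/65, -1/13, 46/65); (40/13, -32/13, -73/13) → (-379/65, -32/13, 172/65)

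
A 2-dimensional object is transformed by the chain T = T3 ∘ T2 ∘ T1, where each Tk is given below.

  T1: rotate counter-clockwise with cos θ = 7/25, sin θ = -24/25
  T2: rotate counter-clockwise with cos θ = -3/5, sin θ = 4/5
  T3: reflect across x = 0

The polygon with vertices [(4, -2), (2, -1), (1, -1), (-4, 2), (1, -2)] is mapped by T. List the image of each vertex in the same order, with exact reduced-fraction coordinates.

image vertices: (-4, 2), (-2, 1), (-7/5, 1/5), (4, -2), (-11/5, -2/5)

T1 rotate counter-clockwise with cos θ = 7/25, sin θ = -24/25: (4, -2) → (-4/5, -22/5); (2, -1) → (-2/5, -11/5); (1, -1) → (-17/25, -31/25); (-4, 2) → (4/5, 22/5); (1, -2) → (-41/25, -38/25)
T2 rotate counter-clockwise with cos θ = -3/5, sin θ = 4/5: (-4/5, -22/5) → (4, 2); (-2/5, -11/5) → (2, 1); (-17/25, -31/25) → (7/5, 1/5); (4/5, 22/5) → (-4, -2); (-41/25, -38/25) → (11/5, -2/5)
T3 reflect across x = 0: (4, 2) → (-4, 2); (2, 1) → (-2, 1); (7/5, 1/5) → (-7/5, 1/5); (-4, -2) → (4, -2); (11/5, -2/5) → (-11/5, -2/5)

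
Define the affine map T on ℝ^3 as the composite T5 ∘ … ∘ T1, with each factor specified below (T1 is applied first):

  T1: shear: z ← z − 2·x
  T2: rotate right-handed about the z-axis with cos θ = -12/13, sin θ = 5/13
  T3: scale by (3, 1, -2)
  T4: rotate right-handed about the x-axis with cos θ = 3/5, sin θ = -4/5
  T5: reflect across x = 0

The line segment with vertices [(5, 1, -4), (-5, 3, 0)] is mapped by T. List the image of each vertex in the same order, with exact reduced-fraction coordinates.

image vertices: (15, 23, 16), (-135/13, -1223/65, -536/65)

T1 shear: z ← z − 2·x: (5, 1, -4) → (5, 1, -14); (-5, 3, 0) → (-5, 3, 10)
T2 rotate right-handed about the z-axis with cos θ = -12/13, sin θ = 5/13: (5, 1, -14) → (-5, 1, -14); (-5, 3, 10) → (45/13, -61/13, 10)
T3 scale by (3, 1, -2): (-5, 1, -14) → (-15, 1, 28); (45/13, -61/13, 10) → (135/13, -61/13, -20)
T4 rotate right-handed about the x-axis with cos θ = 3/5, sin θ = -4/5: (-15, 1, 28) → (-15, 23, 16); (135/13, -61/13, -20) → (135/13, -1223/65, -536/65)
T5 reflect across x = 0: (-15, 23, 16) → (15, 23, 16); (135/13, -1223/65, -536/65) → (-135/13, -1223/65, -536/65)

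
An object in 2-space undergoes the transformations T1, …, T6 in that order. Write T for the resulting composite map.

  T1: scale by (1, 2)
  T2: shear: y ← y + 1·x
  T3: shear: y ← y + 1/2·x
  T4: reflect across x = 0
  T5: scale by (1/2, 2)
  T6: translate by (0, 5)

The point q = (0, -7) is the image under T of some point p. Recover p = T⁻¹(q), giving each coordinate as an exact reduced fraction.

T1 = [1 0 0; 0 2 0; 0 0 1]
T2·T1 = [1 0 0; 1 2 0; 0 0 1]
T3·…·T1 = [1 0 0; 3/2 2 0; 0 0 1]
T4·…·T1 = [-1 0 0; 3/2 2 0; 0 0 1]
T5·…·T1 = [-1/2 0 0; 3 4 0; 0 0 1]
T6·…·T1 = [-1/2 0 0; 3 4 5; 0 0 1]
det M = -2; M⁻¹ = [-2 0 0; 3/2 1/4 -5/4; 0 0 1]
M⁻¹ · (0, -7)ᵀ = (0, -3)ᵀ

p = (0, -3)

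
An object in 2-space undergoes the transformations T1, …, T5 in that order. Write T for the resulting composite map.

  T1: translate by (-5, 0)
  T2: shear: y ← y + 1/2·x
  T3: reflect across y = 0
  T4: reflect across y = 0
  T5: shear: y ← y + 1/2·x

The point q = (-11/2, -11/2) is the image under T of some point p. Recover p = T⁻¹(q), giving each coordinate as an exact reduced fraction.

p = (-1/2, 0)

T1 = [1 0 -5; 0 1 0; 0 0 1]
T2·T1 = [1 0 -5; 1/2 1 -5/2; 0 0 1]
T3·…·T1 = [1 0 -5; -1/2 -1 5/2; 0 0 1]
T4·…·T1 = [1 0 -5; 1/2 1 -5/2; 0 0 1]
T5·…·T1 = [1 0 -5; 1 1 -5; 0 0 1]
det M = 1; M⁻¹ = [1 0 5; -1 1 0; 0 0 1]
M⁻¹ · (-11/2, -11/2)ᵀ = (-1/2, 0)ᵀ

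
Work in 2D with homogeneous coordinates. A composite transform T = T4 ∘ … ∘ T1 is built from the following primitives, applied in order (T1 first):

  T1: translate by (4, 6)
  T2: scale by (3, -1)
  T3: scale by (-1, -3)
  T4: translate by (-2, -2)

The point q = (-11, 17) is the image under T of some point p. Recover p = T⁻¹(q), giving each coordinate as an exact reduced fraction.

T1 = [1 0 4; 0 1 6; 0 0 1]
T2·T1 = [3 0 12; 0 -1 -6; 0 0 1]
T3·…·T1 = [-3 0 -12; 0 3 18; 0 0 1]
T4·…·T1 = [-3 0 -14; 0 3 16; 0 0 1]
det M = -9; M⁻¹ = [-1/3 0 -14/3; 0 1/3 -16/3; 0 0 1]
M⁻¹ · (-11, 17)ᵀ = (-1, 1/3)ᵀ

p = (-1, 1/3)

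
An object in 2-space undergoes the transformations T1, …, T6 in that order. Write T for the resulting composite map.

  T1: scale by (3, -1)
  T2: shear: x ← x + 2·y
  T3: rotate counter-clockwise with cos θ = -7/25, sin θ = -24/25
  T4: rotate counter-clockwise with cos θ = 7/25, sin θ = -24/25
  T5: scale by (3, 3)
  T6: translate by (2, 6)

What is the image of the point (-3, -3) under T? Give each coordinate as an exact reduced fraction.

T1 scale by (3, -1): (-3, -3) → (-9, 3)
T2 shear: x ← x + 2·y: (-9, 3) → (-3, 3)
T3 rotate counter-clockwise with cos θ = -7/25, sin θ = -24/25: (-3, 3) → (93/25, 51/25)
T4 rotate counter-clockwise with cos θ = 7/25, sin θ = -24/25: (93/25, 51/25) → (3, -3)
T5 scale by (3, 3): (3, -3) → (9, -9)
T6 translate by (2, 6): (9, -9) → (11, -3)

T(p) = (11, -3)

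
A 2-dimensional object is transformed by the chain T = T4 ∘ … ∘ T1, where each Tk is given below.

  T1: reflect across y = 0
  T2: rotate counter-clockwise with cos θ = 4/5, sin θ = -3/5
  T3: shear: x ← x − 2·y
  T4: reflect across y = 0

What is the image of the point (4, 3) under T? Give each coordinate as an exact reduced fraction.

T(p) = (11, 24/5)

T1 reflect across y = 0: (4, 3) → (4, -3)
T2 rotate counter-clockwise with cos θ = 4/5, sin θ = -3/5: (4, -3) → (7/5, -24/5)
T3 shear: x ← x − 2·y: (7/5, -24/5) → (11, -24/5)
T4 reflect across y = 0: (11, -24/5) → (11, 24/5)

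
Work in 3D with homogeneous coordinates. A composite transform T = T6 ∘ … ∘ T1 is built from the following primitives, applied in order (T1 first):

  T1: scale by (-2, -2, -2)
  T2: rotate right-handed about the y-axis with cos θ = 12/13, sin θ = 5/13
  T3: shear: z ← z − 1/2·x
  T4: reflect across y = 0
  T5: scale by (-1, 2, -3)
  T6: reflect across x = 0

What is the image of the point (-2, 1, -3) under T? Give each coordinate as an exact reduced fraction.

T1 scale by (-2, -2, -2): (-2, 1, -3) → (4, -2, 6)
T2 rotate right-handed about the y-axis with cos θ = 12/13, sin θ = 5/13: (4, -2, 6) → (6, -2, 4)
T3 shear: z ← z − 1/2·x: (6, -2, 4) → (6, -2, 1)
T4 reflect across y = 0: (6, -2, 1) → (6, 2, 1)
T5 scale by (-1, 2, -3): (6, 2, 1) → (-6, 4, -3)
T6 reflect across x = 0: (-6, 4, -3) → (6, 4, -3)

T(p) = (6, 4, -3)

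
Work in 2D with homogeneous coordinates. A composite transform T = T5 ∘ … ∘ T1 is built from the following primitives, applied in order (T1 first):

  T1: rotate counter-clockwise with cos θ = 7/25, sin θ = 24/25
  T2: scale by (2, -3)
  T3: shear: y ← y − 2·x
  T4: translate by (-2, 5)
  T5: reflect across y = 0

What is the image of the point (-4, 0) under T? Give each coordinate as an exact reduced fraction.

T(p) = (-106/25, -21)

T1 rotate counter-clockwise with cos θ = 7/25, sin θ = 24/25: (-4, 0) → (-28/25, -96/25)
T2 scale by (2, -3): (-28/25, -96/25) → (-56/25, 288/25)
T3 shear: y ← y − 2·x: (-56/25, 288/25) → (-56/25, 16)
T4 translate by (-2, 5): (-56/25, 16) → (-106/25, 21)
T5 reflect across y = 0: (-106/25, 21) → (-106/25, -21)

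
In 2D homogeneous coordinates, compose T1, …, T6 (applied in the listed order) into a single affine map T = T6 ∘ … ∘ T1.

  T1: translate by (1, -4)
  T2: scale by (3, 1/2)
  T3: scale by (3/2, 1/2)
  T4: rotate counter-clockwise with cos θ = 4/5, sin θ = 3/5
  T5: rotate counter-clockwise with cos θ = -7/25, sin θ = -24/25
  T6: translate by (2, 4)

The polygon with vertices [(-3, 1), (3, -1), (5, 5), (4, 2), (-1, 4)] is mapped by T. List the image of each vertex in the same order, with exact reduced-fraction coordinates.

T1 translate by (1, -4): (-3, 1) → (-2, -3); (3, -1) → (4, -5); (5, 5) → (6, 1); (4, 2) → (5, -2); (-1, 4) → (0, 0)
T2 scale by (3, 1/2): (-2, -3) → (-6, -3/2); (4, -5) → (12, -5/2); (6, 1) → (18, 1/2); (5, -2) → (15, -1); (0, 0) → (0, 0)
T3 scale by (3/2, 1/2): (-6, -3/2) → (-9, -3/4); (12, -5/2) → (18, -5/4); (18, 1/2) → (27, 1/4); (15, -1) → (45/2, -1/2); (0, 0) → (0, 0)
T4 rotate counter-clockwise with cos θ = 4/5, sin θ = 3/5: (-9, -3/4) → (-27/4, -6); (18, -5/4) → (303/20, 49/5); (27, 1/4) → (429/20, 82/5); (45/2, -1/2) → (183/10, 131/10); (0, 0) → (0, 0)
T5 rotate counter-clockwise with cos θ = -7/25, sin θ = -24/25: (-27/4, -6) → (-387/100, 204/25); (303/20, 49/5) → (2583/500, -2161/125); (429/20, 82/5) → (4869/500, -3148/125); (183/10, 131/10) → (1863/250, -5309/250); (0, 0) → (0, 0)
T6 translate by (2, 4): (-387/100, 204/25) → (-187/100, 304/25); (2583/500, -2161/125) → (3583/500, -1661/125); (4869/500, -3148/125) → (5869/500, -2648/125); (1863/250, -5309/250) → (2363/250, -4309/250); (0, 0) → (2, 4)

image vertices: (-187/100, 304/25), (3583/500, -1661/125), (5869/500, -2648/125), (2363/250, -4309/250), (2, 4)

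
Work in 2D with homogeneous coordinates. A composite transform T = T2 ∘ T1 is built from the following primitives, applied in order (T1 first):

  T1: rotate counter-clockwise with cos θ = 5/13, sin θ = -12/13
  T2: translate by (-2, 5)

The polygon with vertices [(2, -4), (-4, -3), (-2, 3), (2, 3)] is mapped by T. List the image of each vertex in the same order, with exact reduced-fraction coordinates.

T1 rotate counter-clockwise with cos θ = 5/13, sin θ = -12/13: (2, -4) → (-38/13, -44/13); (-4, -3) → (-56/13, 33/13); (-2, 3) → (2, 3); (2, 3) → (46/13, -9/13)
T2 translate by (-2, 5): (-38/13, -44/13) → (-64/13, 21/13); (-56/13, 33/13) → (-82/13, 98/13); (2, 3) → (0, 8); (46/13, -9/13) → (20/13, 56/13)

image vertices: (-64/13, 21/13), (-82/13, 98/13), (0, 8), (20/13, 56/13)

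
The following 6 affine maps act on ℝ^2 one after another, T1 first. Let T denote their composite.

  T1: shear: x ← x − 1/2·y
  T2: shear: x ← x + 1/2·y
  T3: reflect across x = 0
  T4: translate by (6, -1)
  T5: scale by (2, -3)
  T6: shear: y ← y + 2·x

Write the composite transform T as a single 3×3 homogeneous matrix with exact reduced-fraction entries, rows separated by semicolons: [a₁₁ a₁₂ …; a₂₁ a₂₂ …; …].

T = [-2 0 12; -4 -3 27; 0 0 1]

T1 = [1 -1/2 0; 0 1 0; 0 0 1]
T2·T1 = [1 0 0; 0 1 0; 0 0 1]
T3·…·T1 = [-1 0 0; 0 1 0; 0 0 1]
T4·…·T1 = [-1 0 6; 0 1 -1; 0 0 1]
T5·…·T1 = [-2 0 12; 0 -3 3; 0 0 1]
T6·…·T1 = [-2 0 12; -4 -3 27; 0 0 1]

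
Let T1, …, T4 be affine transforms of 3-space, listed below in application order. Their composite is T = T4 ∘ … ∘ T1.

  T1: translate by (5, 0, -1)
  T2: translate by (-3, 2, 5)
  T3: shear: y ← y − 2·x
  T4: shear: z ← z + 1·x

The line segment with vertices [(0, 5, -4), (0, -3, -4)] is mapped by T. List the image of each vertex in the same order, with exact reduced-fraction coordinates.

T1 translate by (5, 0, -1): (0, 5, -4) → (5, 5, -5); (0, -3, -4) → (5, -3, -5)
T2 translate by (-3, 2, 5): (5, 5, -5) → (2, 7, 0); (5, -3, -5) → (2, -1, 0)
T3 shear: y ← y − 2·x: (2, 7, 0) → (2, 3, 0); (2, -1, 0) → (2, -5, 0)
T4 shear: z ← z + 1·x: (2, 3, 0) → (2, 3, 2); (2, -5, 0) → (2, -5, 2)

image vertices: (2, 3, 2), (2, -5, 2)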